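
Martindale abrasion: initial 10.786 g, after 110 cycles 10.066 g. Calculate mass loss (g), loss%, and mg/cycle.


Mass loss = 0.720 g
Loss = 6.68%
Rate = 6.545 mg/cycle

Loss = 10.786 - 10.066 = 0.720 g
Loss% = 0.720 / 10.786 x 100 = 6.68%
Rate = 0.720 / 110 x 1000 = 6.545 mg/cycle


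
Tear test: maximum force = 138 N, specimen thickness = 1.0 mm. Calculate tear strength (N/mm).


Tear strength = force / thickness
Tear = 138 / 1.0 = 138.0 N/mm


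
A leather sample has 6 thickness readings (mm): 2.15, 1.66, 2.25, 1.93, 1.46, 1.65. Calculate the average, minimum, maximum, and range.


Average = 1.85 mm
Min = 1.46 mm
Max = 2.25 mm
Range = 0.79 mm


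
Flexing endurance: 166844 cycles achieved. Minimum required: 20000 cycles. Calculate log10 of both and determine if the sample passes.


Achieved: log10 = 5.22
Required: log10 = 4.30
Passes: Yes

log10(166844) = 5.22
log10(20000) = 4.30
Passes: Yes


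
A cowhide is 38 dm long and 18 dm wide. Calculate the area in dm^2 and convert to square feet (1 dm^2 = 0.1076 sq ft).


Area = 38 x 18 = 684 dm^2
Conversion: 684 x 0.1076 = 73.60 sq ft


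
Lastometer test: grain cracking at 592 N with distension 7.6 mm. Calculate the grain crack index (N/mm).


77.9 N/mm

Grain crack index = force / distension
Index = 592 / 7.6 = 77.9 N/mm


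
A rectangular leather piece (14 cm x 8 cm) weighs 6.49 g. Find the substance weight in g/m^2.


579.5 g/m^2

Area = 14 x 8 = 112 cm^2
SW = 6.49 / 112 x 10000 = 579.5 g/m^2


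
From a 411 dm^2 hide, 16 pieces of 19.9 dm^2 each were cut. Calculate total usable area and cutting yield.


Usable area = 318.4 dm^2
Yield = 77.5%

Total usable = 16 x 19.9 = 318.4 dm^2
Yield = 318.4 / 411 x 100 = 77.5%


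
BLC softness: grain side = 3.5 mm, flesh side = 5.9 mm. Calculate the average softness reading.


4.70 mm

Average = (3.5 + 5.9) / 2
Average = 4.70 mm


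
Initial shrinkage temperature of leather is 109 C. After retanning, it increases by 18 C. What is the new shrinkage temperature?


127 C


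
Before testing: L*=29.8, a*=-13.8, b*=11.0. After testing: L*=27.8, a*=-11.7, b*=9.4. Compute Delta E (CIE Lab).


dL = 27.8 - 29.8 = -2.0
da = -11.7 - (-13.8) = 2.1
db = 9.4 - 11.0 = -1.6
dE = sqrt((-2.0)^2 + (2.1)^2 + (-1.6)^2) = 3.31


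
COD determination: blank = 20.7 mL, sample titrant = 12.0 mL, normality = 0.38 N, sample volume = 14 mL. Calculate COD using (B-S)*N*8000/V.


1889.1 mg/L


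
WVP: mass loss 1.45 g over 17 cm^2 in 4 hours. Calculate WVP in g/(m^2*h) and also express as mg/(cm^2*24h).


WVP = 213.24 g/(m^2*h)
Daily rate = 511.76 mg/(cm^2*24h)


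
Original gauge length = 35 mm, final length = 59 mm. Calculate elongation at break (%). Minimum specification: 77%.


Elongation = 68.6%
Meets spec: No


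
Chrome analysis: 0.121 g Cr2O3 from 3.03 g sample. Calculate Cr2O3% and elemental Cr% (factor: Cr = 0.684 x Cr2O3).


Cr2O3 = 3.99%
Cr = 2.73%

Cr2O3% = 0.121 / 3.03 x 100 = 3.99%
Cr% = 3.99 x 0.684 = 2.73%


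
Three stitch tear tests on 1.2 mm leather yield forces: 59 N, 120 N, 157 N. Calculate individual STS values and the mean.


STS1 = 49.2 N/mm
STS2 = 100.0 N/mm
STS3 = 130.8 N/mm
Mean = 93.3 N/mm


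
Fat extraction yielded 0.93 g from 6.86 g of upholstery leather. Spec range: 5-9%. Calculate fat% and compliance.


Fat content = 13.6%
Compliant: No

Fat% = 0.93 / 6.86 x 100 = 13.6%
Spec range: 5-9%
Compliant: No


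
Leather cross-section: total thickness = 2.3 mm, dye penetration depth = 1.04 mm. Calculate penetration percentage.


Penetration% = 1.04 / 2.3 x 100
Penetration = 45.2%


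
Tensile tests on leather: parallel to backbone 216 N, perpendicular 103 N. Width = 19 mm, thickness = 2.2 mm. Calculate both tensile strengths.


Parallel = 5.17 N/mm^2
Perpendicular = 2.46 N/mm^2

Area = 19 x 2.2 = 41.8 mm^2
TS (parallel) = 216 / 41.8 = 5.17 N/mm^2
TS (perpendicular) = 103 / 41.8 = 2.46 N/mm^2


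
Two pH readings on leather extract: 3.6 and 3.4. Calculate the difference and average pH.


Difference = |3.6 - 3.4| = 0.2
Average = (3.6 + 3.4) / 2 = 3.50


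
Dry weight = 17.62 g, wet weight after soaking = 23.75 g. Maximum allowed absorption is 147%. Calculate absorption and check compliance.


WA = (23.75 - 17.62) / 17.62 x 100 = 34.8%
Maximum allowed: 147%
Compliant: Yes


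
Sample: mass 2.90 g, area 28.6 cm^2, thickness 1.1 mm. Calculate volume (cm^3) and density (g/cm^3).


Volume = 3.146 cm^3
Density = 0.922 g/cm^3

Thickness in cm = 1.1 / 10 = 0.11 cm
Volume = 28.6 x 0.11 = 3.146 cm^3
Density = 2.90 / 3.146 = 0.922 g/cm^3


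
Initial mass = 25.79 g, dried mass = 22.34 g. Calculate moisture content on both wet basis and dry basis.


Wet basis = 13.4%
Dry basis = 15.4%

Moisture lost = 25.79 - 22.34 = 3.45 g
Wet basis MC = 3.45 / 25.79 x 100 = 13.4%
Dry basis MC = 3.45 / 22.34 x 100 = 15.4%


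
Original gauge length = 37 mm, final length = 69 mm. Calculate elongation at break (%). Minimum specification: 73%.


Elongation = 86.5%
Meets spec: Yes


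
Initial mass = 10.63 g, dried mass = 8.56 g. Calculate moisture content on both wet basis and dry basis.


Wet basis = 19.5%
Dry basis = 24.2%

Moisture lost = 10.63 - 8.56 = 2.07 g
Wet basis MC = 2.07 / 10.63 x 100 = 19.5%
Dry basis MC = 2.07 / 8.56 x 100 = 24.2%


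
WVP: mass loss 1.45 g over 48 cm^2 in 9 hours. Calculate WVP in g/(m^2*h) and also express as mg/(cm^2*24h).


WVP = 33.56 g/(m^2*h)
Daily rate = 80.56 mg/(cm^2*24h)

WVP = 1.45 / (48 x 9) x 10000 = 33.56 g/(m^2*h)
Mass loss in mg = 1.45 x 1000 = 1450 mg
Per cm^2 per 24h in mg: 1450 x 24 / (48 x 9) = 34800 / 432 = 80.56 mg/(cm^2*24h)


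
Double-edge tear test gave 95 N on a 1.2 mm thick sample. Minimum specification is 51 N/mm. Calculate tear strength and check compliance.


Tear strength = 95 / 1.2 = 79.2 N/mm
Required minimum = 51 N/mm
Compliant: Yes


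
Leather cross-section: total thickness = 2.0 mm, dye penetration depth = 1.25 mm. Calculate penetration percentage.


62.5%

Penetration% = 1.25 / 2.0 x 100
Penetration = 62.5%


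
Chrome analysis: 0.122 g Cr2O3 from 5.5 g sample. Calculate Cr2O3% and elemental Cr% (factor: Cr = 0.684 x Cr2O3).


Cr2O3% = 0.122 / 5.5 x 100 = 2.22%
Cr% = 2.22 x 0.684 = 1.52%


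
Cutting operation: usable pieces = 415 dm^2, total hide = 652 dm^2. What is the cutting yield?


63.7%

Yield = usable / total x 100
Yield = 415 / 652 x 100 = 63.7%


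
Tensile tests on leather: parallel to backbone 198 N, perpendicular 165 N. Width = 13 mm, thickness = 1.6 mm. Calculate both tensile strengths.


Parallel = 9.52 N/mm^2
Perpendicular = 7.93 N/mm^2

Area = 13 x 1.6 = 20.8 mm^2
TS (parallel) = 198 / 20.8 = 9.52 N/mm^2
TS (perpendicular) = 165 / 20.8 = 7.93 N/mm^2


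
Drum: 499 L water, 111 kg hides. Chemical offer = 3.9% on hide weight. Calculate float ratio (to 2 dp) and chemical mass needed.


Float ratio = 499 / 111 = 4.50
Chemical = 111 x 3.9 / 100 = 4.329 kg


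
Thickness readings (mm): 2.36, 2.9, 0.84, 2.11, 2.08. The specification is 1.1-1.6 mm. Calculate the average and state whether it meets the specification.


Sum = 10.29
Average = 10.29 / 5 = 2.06 mm
Specification range: 1.1 to 1.6 mm
Within spec: No


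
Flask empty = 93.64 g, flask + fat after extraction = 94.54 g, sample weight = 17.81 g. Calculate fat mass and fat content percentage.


Fat mass = 0.90 g
Fat content = 5.1%


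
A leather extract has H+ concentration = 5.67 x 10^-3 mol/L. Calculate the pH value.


pH = -log10[H+]
pH = -log10(5.67 x 10^-3) = 2.25


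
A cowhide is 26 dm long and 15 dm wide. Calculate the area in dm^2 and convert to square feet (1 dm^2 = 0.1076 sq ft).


390 dm^2
41.96 sq ft

Area = 26 x 15 = 390 dm^2
Conversion: 390 x 0.1076 = 41.96 sq ft


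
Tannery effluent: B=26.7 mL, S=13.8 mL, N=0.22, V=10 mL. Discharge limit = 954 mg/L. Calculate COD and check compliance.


COD = 2270.4 mg/L
Compliant: No

COD = (26.7 - 13.8) x 0.22 x 8000 / 10 = 2270.4 mg/L
Limit: 954 mg/L
Compliant: No


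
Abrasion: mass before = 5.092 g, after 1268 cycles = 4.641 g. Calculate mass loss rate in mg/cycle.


0.356 mg/cycle


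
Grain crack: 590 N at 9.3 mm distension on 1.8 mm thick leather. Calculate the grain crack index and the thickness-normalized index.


Crack index = 590 / 9.3 = 63.4 N/mm
Normalized = 63.4 / 1.8 = 35.2 N/mm per mm


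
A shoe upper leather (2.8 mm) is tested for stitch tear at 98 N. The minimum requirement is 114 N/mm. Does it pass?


STS = 35.0 N/mm
Passes: No

STS = 98 / 2.8 = 35.0 N/mm
Minimum required: 114 N/mm
Passes: No


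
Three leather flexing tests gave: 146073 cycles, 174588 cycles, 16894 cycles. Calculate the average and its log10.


Average = 112518 cycles
log10 = 5.05

Average = (146073 + 174588 + 16894) / 3 = 112518 cycles
log10(112518) = 5.05


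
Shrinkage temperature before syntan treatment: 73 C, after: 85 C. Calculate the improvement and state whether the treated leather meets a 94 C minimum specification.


Improvement = 12 C
Meets 94 C spec: No

Improvement = 85 - 73 = 12 C
Spec check: 85 C >= 94 C? No


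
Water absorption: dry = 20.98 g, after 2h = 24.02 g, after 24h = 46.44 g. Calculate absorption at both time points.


2h absorption = 14.5%
24h absorption = 121.4%

WA (2h) = (24.02 - 20.98) / 20.98 x 100 = 14.5%
WA (24h) = (46.44 - 20.98) / 20.98 x 100 = 121.4%


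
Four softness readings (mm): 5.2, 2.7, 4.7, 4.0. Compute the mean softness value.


4.15 mm

Sum = 5.2 + 2.7 + 4.7 + 4.0
Mean = 16.6 / 4 = 4.15 mm


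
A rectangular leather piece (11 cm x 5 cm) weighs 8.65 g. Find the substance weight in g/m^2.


1572.7 g/m^2


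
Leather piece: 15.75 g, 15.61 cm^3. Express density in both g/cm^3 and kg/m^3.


1.009 g/cm^3
1009 kg/m^3

Density = 15.75 / 15.61 = 1.009 g/cm^3
Convert: 1.009 x 1000 = 1009 kg/m^3


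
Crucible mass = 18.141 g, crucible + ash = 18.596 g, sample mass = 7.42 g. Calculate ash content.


Ash mass = 0.455 g
Ash content = 6.13%

Ash mass = 18.596 - 18.141 = 0.455 g
Ash% = 0.455 / 7.42 x 100 = 6.13%


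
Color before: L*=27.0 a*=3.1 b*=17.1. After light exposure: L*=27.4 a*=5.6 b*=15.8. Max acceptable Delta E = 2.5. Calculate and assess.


dL = 0.4, da = 2.5, db = -1.3
dE = sqrt((0.4)^2 + (2.5)^2 + (-1.3)^2) = 2.85
Max = 2.5
Passes: No


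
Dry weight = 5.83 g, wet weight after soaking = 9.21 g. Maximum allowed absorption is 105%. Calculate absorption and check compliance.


WA = (9.21 - 5.83) / 5.83 x 100 = 58.0%
Maximum allowed: 105%
Compliant: Yes


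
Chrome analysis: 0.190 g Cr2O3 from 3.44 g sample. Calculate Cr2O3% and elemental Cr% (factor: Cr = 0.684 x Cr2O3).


Cr2O3% = 0.190 / 3.44 x 100 = 5.52%
Cr% = 5.52 x 0.684 = 3.78%


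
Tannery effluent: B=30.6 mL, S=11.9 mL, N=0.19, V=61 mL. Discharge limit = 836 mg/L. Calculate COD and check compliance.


COD = (30.6 - 11.9) x 0.19 x 8000 / 61 = 466.0 mg/L
Limit: 836 mg/L
Compliant: Yes


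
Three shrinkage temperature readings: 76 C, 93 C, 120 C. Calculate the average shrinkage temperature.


96.3 C

Average = (76 + 93 + 120) / 3
Average = 289 / 3 = 96.3 C


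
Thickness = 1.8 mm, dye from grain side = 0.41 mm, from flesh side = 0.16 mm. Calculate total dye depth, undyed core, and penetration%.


Total dyed = 0.57 mm
Undyed core = 1.23 mm
Penetration = 31.7%


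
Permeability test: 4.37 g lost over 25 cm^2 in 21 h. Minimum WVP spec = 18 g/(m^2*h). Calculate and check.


WVP = 4.37 / (25 x 21) x 10000 = 83.24 g/(m^2*h)
Minimum: 18 g/(m^2*h)
Meets spec: Yes


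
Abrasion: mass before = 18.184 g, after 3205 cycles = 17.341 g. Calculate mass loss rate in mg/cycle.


Mass loss = 18.184 - 17.341 = 0.843 g
Rate = 0.843 / 3205 x 1000 = 0.263 mg/cycle


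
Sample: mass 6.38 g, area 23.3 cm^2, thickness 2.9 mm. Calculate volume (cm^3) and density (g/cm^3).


Volume = 6.757 cm^3
Density = 0.944 g/cm^3


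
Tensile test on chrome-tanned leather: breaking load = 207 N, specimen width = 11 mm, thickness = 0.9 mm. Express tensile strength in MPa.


20.91 MPa

Cross-section = 11 x 0.9 = 9.9 mm^2
TS = 207 / 9.9 = 20.91 MPa
(1 N/mm^2 = 1 MPa)


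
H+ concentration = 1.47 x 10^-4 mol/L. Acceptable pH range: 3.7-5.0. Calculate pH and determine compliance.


pH = 3.83
Compliant: Yes

pH = -log10(1.47 x 10^-4) = 3.83
Range: 3.7 to 5.0
Compliant: Yes


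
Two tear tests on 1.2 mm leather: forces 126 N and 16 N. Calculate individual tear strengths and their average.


Tear 1 = 105.0 N/mm
Tear 2 = 13.3 N/mm
Average = 59.2 N/mm


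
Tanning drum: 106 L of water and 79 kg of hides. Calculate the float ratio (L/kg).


1.3


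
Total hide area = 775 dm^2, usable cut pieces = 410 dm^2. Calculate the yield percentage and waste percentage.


Yield = 410 / 775 x 100 = 52.9%
Waste = 775 - 410 = 365 dm^2
Waste% = 100 - 52.9 = 47.1%


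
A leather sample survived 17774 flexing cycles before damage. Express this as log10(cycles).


log10(17774) = 4.25


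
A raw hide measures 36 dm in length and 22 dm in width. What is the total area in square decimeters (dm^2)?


Area = length x width
Area = 36 x 22 = 792 dm^2


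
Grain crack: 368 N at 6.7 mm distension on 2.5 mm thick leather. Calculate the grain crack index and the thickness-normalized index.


Crack index = 368 / 6.7 = 54.9 N/mm
Normalized = 54.9 / 2.5 = 22.0 N/mm per mm


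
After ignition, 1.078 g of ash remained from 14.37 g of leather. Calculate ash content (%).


Ash% = 1.078 / 14.37 x 100
Ash% = 7.50%


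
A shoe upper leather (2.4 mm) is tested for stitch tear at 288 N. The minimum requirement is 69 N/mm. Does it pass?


STS = 120.0 N/mm
Passes: Yes


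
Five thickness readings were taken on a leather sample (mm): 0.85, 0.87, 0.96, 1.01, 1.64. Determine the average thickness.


Sum = 0.85 + 0.87 + 0.96 + 1.01 + 1.64 = 5.33
Average = 5.33 / 5 = 1.07 mm


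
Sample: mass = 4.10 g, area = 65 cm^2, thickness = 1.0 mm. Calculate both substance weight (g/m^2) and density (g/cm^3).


Substance weight = 630.8 g/m^2
Density = 0.631 g/cm^3

SW = 4.10 / 65 x 10000 = 630.8 g/m^2
Volume = 65 x 1.0 / 10 = 6.50 cm^3
Density = 4.10 / 6.50 = 0.631 g/cm^3


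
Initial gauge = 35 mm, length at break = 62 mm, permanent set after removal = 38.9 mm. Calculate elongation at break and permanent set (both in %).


Elongation at break = (62 - 35) / 35 x 100 = 77.1%
Permanent set = (38.9 - 35) / 35 x 100 = 11.1%


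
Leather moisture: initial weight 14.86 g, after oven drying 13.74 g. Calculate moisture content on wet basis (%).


7.5%


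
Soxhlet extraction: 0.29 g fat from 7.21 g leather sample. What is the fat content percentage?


4.0%


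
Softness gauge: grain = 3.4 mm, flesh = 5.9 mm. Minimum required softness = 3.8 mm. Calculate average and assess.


Average softness = 4.65 mm
Meets requirement: Yes

Average = (3.4 + 5.9) / 2 = 4.65 mm
Minimum = 3.8 mm
Meets requirement: Yes


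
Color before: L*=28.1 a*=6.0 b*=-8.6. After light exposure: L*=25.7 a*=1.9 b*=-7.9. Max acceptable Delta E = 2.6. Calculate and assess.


dL = -2.4, da = -4.1, db = 0.7
dE = sqrt((-2.4)^2 + (-4.1)^2 + (0.7)^2) = 4.80
Max = 2.6
Passes: No


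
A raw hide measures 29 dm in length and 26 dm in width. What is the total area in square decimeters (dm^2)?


Area = length x width
Area = 29 x 26 = 754 dm^2


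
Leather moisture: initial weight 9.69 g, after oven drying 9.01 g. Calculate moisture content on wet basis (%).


Moisture = 9.69 - 9.01 = 0.68 g
MC = 0.68 / 9.69 x 100 = 7.0%


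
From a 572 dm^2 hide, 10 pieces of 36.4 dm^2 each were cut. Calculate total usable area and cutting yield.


Usable area = 364.0 dm^2
Yield = 63.6%

Total usable = 10 x 36.4 = 364.0 dm^2
Yield = 364.0 / 572 x 100 = 63.6%


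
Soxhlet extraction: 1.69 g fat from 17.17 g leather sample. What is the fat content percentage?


9.8%

Fat content = 1.69 / 17.17 x 100
Fat = 9.8%


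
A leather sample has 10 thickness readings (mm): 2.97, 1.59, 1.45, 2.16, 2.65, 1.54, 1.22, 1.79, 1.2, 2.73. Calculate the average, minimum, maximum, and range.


Sum = 19.30
Average = 19.30 / 10 = 1.93 mm
Minimum = 1.2 mm
Maximum = 2.97 mm
Range = 2.97 - 1.2 = 1.77 mm


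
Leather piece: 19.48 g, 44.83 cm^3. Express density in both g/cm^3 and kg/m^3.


Density = 19.48 / 44.83 = 0.435 g/cm^3
Convert: 0.435 x 1000 = 435 kg/m^3


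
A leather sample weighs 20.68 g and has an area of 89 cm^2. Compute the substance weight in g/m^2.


2323.6 g/m^2


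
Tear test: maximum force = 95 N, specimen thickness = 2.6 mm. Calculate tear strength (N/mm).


36.5 N/mm


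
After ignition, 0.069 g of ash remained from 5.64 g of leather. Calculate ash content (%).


Ash% = 0.069 / 5.64 x 100
Ash% = 1.22%


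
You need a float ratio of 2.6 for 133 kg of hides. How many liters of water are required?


Water = hide weight x target ratio
Water = 133 x 2.6 = 345.8 L


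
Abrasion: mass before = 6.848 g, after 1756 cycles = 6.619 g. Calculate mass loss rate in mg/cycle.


Mass loss = 6.848 - 6.619 = 0.229 g
Rate = 0.229 / 1756 x 1000 = 0.130 mg/cycle


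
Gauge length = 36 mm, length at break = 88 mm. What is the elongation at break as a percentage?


Extension = 88 - 36 = 52 mm
Elongation = 52 / 36 x 100 = 144.4%


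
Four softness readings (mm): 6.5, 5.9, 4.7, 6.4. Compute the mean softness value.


Sum = 6.5 + 5.9 + 4.7 + 6.4
Mean = 23.5 / 4 = 5.88 mm


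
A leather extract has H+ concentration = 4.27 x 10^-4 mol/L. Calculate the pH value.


pH = 3.37

pH = -log10[H+]
pH = -log10(4.27 x 10^-4) = 3.37


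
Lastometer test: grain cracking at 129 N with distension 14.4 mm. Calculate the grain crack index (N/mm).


Grain crack index = force / distension
Index = 129 / 14.4 = 9.0 N/mm


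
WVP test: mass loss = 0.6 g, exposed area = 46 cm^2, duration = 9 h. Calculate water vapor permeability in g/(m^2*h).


14.49 g/(m^2*h)


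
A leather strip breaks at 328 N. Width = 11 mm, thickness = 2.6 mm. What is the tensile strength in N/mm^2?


Cross-sectional area = 11 x 2.6 = 28.6 mm^2
Tensile strength = 328 / 28.6 = 11.47 N/mm^2


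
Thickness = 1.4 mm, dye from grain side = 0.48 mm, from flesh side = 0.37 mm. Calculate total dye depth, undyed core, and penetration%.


Total dyed = 0.85 mm
Undyed core = 0.55 mm
Penetration = 60.7%

Total dyed = 0.48 + 0.37 = 0.85 mm
Undyed core = 1.4 - 0.85 = 0.55 mm
Penetration = 0.85 / 1.4 x 100 = 60.7%


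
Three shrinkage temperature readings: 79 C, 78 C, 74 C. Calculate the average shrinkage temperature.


77.0 C

Average = (79 + 78 + 74) / 3
Average = 231 / 3 = 77.0 C


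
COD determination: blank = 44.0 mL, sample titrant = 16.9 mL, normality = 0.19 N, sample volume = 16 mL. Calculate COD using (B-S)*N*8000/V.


2574.5 mg/L


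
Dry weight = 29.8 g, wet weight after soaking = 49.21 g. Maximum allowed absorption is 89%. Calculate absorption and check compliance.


Absorption = 65.1%
Compliant: Yes

WA = (49.21 - 29.8) / 29.8 x 100 = 65.1%
Maximum allowed: 89%
Compliant: Yes


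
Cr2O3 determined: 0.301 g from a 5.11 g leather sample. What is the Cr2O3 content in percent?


Cr2O3% = 0.301 / 5.11 x 100
Cr2O3% = 5.89%


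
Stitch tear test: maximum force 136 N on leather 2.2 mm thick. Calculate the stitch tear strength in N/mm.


Stitch tear strength = force / thickness
STS = 136 / 2.2 = 61.8 N/mm


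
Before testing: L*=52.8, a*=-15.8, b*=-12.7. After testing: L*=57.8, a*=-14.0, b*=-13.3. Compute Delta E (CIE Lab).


dL = 57.8 - 52.8 = 5.0
da = -14.0 - (-15.8) = 1.8
db = -13.3 - (-12.7) = -0.6
dE = sqrt((5.0)^2 + (1.8)^2 + (-0.6)^2) = 5.35


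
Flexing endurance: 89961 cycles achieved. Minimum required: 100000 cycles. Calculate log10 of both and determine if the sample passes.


log10(89961) = 4.95
log10(100000) = 5.00
Passes: No


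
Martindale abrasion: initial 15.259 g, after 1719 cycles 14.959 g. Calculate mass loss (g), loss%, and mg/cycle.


Mass loss = 0.300 g
Loss = 1.97%
Rate = 0.175 mg/cycle

Loss = 15.259 - 14.959 = 0.300 g
Loss% = 0.300 / 15.259 x 100 = 1.97%
Rate = 0.300 / 1719 x 1000 = 0.175 mg/cycle


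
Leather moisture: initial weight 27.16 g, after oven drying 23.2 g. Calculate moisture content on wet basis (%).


Moisture = 27.16 - 23.2 = 3.96 g
MC = 3.96 / 27.16 x 100 = 14.6%


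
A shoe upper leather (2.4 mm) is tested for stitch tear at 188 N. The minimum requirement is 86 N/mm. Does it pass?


STS = 78.3 N/mm
Passes: No

STS = 188 / 2.4 = 78.3 N/mm
Minimum required: 86 N/mm
Passes: No


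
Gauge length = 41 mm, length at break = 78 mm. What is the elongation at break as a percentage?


90.2%

Extension = 78 - 41 = 37 mm
Elongation = 37 / 41 x 100 = 90.2%


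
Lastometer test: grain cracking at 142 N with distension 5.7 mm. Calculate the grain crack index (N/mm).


24.9 N/mm

Grain crack index = force / distension
Index = 142 / 5.7 = 24.9 N/mm


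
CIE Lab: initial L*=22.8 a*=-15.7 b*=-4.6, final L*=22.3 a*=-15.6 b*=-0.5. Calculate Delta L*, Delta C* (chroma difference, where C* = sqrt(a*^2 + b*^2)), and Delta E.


Delta L* = -0.5
Delta C* = -0.75
Delta E = 4.13

Delta L* = 22.3 - 22.8 = -0.5
C1* = sqrt((-15.7)^2 + (-4.6)^2) = 16.360
C2* = sqrt((-15.6)^2 + (-0.5)^2) = 15.608
Delta C* = 15.608 - 16.360 = -0.75
Delta E = sqrt((-0.5)^2 + (0.1)^2 + (4.1)^2) = 4.13


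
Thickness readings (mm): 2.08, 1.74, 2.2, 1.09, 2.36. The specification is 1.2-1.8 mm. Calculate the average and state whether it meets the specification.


Sum = 9.47
Average = 9.47 / 5 = 1.89 mm
Specification range: 1.2 to 1.8 mm
Within spec: No


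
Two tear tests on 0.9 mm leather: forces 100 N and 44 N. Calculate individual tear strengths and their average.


Tear 1 = 100 / 0.9 = 111.1 N/mm
Tear 2 = 44 / 0.9 = 48.9 N/mm
Average = (111.1 + 48.9) / 2 = 80.0 N/mm


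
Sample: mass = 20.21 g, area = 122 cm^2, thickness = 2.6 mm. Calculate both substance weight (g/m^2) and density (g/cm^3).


SW = 20.21 / 122 x 10000 = 1656.6 g/m^2
Volume = 122 x 2.6 / 10 = 31.72 cm^3
Density = 20.21 / 31.72 = 0.637 g/cm^3


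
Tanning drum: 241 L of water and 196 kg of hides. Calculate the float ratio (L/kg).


1.2


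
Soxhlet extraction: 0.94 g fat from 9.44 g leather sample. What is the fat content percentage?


10.0%

Fat content = 0.94 / 9.44 x 100
Fat = 10.0%


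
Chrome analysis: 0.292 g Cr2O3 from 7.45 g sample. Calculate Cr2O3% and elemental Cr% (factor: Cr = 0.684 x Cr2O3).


Cr2O3% = 0.292 / 7.45 x 100 = 3.92%
Cr% = 3.92 x 0.684 = 2.68%


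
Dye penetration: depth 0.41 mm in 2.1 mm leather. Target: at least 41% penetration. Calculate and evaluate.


Penetration = 0.41 / 2.1 x 100 = 19.5%
Target: 41%
Meets target: No


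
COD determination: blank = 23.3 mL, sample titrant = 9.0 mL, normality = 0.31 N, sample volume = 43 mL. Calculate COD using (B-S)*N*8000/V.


824.7 mg/L

COD = (23.3 - 9.0) x 0.31 x 8000 / 43
COD = 14.3 x 0.31 x 8000 / 43
COD = 824.7 mg/L


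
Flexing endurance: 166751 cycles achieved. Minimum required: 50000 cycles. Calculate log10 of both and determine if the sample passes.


log10(166751) = 5.22
log10(50000) = 4.70
Passes: Yes


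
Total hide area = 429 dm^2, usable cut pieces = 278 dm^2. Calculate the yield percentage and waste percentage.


Yield = 278 / 429 x 100 = 64.8%
Waste = 429 - 278 = 151 dm^2
Waste% = 100 - 64.8 = 35.2%


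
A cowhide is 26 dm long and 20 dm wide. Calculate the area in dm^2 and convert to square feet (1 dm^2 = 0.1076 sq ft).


Area = 26 x 20 = 520 dm^2
Conversion: 520 x 0.1076 = 55.95 sq ft


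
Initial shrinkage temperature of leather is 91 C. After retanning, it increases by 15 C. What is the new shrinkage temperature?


New Ts = 91 + 15 = 106 C


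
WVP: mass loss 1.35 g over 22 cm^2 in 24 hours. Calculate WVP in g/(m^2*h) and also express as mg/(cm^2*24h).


WVP = 1.35 / (22 x 24) x 10000 = 25.57 g/(m^2*h)
Mass loss in mg = 1.35 x 1000 = 1350 mg
Per cm^2 per 24h in mg: 1350 x 24 / (22 x 24) = 32400 / 528 = 61.36 mg/(cm^2*24h)


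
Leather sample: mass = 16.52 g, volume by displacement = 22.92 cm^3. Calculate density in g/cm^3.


0.721 g/cm^3

Density = mass / volume
Density = 16.52 / 22.92 = 0.721 g/cm^3


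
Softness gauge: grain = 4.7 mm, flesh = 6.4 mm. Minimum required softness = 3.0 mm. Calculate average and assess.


Average softness = 5.55 mm
Meets requirement: Yes


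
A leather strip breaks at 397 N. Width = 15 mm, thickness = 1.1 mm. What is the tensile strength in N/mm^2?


24.06 N/mm^2

Cross-sectional area = 15 x 1.1 = 16.5 mm^2
Tensile strength = 397 / 16.5 = 24.06 N/mm^2


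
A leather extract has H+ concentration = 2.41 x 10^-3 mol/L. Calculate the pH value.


pH = 2.62

pH = -log10[H+]
pH = -log10(2.41 x 10^-3) = 2.62


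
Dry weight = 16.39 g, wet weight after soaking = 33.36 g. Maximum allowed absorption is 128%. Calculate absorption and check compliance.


Absorption = 103.5%
Compliant: Yes

WA = (33.36 - 16.39) / 16.39 x 100 = 103.5%
Maximum allowed: 128%
Compliant: Yes


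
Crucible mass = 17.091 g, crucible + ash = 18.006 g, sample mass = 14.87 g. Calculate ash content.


Ash mass = 0.915 g
Ash content = 6.15%


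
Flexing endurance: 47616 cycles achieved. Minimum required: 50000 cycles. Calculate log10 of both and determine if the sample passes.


log10(47616) = 4.68
log10(50000) = 4.70
Passes: No


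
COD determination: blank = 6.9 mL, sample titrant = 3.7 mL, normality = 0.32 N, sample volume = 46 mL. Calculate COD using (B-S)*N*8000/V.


COD = (6.9 - 3.7) x 0.32 x 8000 / 46
COD = 3.2 x 0.32 x 8000 / 46
COD = 178.1 mg/L


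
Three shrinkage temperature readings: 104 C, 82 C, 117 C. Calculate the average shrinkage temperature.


101.0 C

Average = (104 + 82 + 117) / 3
Average = 303 / 3 = 101.0 C


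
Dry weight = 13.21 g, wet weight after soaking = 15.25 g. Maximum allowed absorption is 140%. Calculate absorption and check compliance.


WA = (15.25 - 13.21) / 13.21 x 100 = 15.4%
Maximum allowed: 140%
Compliant: Yes


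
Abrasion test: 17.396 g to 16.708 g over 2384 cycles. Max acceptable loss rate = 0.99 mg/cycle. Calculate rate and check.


Loss = 17.396 - 16.708 = 0.688 g
Rate = 0.688 g / 2384 cycles x 1000 = 0.289 mg/cycle
Max = 0.99 mg/cycle
Passes: Yes


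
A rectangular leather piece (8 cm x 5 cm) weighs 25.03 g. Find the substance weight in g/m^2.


6257.5 g/m^2


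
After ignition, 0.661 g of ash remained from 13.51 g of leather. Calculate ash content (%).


Ash% = 0.661 / 13.51 x 100
Ash% = 4.89%


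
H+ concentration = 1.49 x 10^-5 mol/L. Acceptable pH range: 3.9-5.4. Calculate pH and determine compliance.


pH = -log10(1.49 x 10^-5) = 4.83
Range: 3.9 to 5.4
Compliant: Yes


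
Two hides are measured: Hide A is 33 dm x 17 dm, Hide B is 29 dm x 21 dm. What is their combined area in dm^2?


Hide A area = 33 x 17 = 561 dm^2
Hide B area = 29 x 21 = 609 dm^2
Total = 561 + 609 = 1170 dm^2


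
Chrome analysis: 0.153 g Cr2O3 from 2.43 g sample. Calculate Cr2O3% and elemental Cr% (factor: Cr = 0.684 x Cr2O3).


Cr2O3 = 6.30%
Cr = 4.31%


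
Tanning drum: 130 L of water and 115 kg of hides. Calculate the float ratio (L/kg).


1.1


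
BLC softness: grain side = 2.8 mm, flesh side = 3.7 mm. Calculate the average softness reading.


Average = (2.8 + 3.7) / 2
Average = 3.25 mm


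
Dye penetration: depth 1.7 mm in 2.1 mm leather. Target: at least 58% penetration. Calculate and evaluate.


Penetration = 1.7 / 2.1 x 100 = 81.0%
Target: 58%
Meets target: Yes


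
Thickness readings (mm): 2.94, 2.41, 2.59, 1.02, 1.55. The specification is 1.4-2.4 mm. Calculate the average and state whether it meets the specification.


Sum = 10.51
Average = 10.51 / 5 = 2.10 mm
Specification range: 1.4 to 2.4 mm
Within spec: Yes


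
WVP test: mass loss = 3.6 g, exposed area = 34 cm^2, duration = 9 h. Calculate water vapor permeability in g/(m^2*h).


WVP = mass_loss / (area x time) x 10000
WVP = 3.6 / (34 x 9) x 10000
WVP = 3.6 / 306 x 10000 = 117.65 g/(m^2*h)


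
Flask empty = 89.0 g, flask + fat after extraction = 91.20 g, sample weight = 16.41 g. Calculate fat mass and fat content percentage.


Fat mass = 2.20 g
Fat content = 13.4%

Fat mass = 91.20 - 89.0 = 2.20 g
Fat% = 2.20 / 16.41 x 100 = 13.4%


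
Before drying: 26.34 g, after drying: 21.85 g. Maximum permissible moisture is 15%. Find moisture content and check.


Moisture content = 17.0%
Acceptable: No


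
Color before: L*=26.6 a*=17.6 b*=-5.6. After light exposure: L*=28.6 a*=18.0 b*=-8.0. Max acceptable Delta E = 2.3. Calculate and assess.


Delta E = 3.15
Passes: No


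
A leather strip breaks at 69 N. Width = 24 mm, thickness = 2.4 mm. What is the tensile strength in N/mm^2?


Cross-sectional area = 24 x 2.4 = 57.6 mm^2
Tensile strength = 69 / 57.6 = 1.20 N/mm^2


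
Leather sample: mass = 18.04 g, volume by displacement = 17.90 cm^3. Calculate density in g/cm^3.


Density = mass / volume
Density = 18.04 / 17.90 = 1.008 g/cm^3


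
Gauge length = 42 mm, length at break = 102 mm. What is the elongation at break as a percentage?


Extension = 102 - 42 = 60 mm
Elongation = 60 / 42 x 100 = 142.9%


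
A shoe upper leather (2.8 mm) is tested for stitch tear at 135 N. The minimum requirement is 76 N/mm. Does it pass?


STS = 135 / 2.8 = 48.2 N/mm
Minimum required: 76 N/mm
Passes: No


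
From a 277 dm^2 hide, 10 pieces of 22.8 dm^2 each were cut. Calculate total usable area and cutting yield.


Usable area = 228.0 dm^2
Yield = 82.3%


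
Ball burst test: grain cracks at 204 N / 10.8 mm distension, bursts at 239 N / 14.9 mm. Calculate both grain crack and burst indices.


Crack index = 18.9 N/mm
Burst index = 16.0 N/mm

Crack index = 204 / 10.8 = 18.9 N/mm
Burst index = 239 / 14.9 = 16.0 N/mm


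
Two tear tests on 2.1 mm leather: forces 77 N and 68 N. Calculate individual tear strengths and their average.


Tear 1 = 36.7 N/mm
Tear 2 = 32.4 N/mm
Average = 34.6 N/mm

Tear 1 = 77 / 2.1 = 36.7 N/mm
Tear 2 = 68 / 2.1 = 32.4 N/mm
Average = (36.7 + 32.4) / 2 = 34.6 N/mm


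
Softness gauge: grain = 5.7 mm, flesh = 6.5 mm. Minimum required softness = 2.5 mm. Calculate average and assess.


Average softness = 6.10 mm
Meets requirement: Yes


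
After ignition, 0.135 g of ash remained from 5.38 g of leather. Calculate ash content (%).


Ash% = 0.135 / 5.38 x 100
Ash% = 2.51%


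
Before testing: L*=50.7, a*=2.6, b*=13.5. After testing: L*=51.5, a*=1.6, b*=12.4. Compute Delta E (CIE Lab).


dL = 51.5 - 50.7 = 0.8
da = 1.6 - 2.6 = -1.0
db = 12.4 - 13.5 = -1.1
dE = sqrt((0.8)^2 + (-1.0)^2 + (-1.1)^2) = 1.69


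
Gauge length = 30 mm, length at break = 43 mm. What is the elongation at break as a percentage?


Extension = 43 - 30 = 13 mm
Elongation = 13 / 30 x 100 = 43.3%


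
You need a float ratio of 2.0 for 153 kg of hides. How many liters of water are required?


306.0 L

Water = hide weight x target ratio
Water = 153 x 2.0 = 306.0 L


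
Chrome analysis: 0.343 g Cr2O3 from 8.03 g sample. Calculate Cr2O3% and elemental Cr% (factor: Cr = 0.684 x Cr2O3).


Cr2O3% = 0.343 / 8.03 x 100 = 4.27%
Cr% = 4.27 x 0.684 = 2.92%


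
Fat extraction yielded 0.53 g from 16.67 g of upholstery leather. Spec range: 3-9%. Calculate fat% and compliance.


Fat content = 3.2%
Compliant: Yes


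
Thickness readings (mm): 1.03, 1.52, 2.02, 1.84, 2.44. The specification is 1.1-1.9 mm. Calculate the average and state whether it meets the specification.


Average = 1.77 mm
Within specification: Yes


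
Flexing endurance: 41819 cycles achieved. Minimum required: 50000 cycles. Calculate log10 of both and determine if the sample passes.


Achieved: log10 = 4.62
Required: log10 = 4.70
Passes: No


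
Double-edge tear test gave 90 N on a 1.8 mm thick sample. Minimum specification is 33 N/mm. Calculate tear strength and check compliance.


Tear strength = 50.0 N/mm
Compliant: Yes

Tear strength = 90 / 1.8 = 50.0 N/mm
Required minimum = 33 N/mm
Compliant: Yes


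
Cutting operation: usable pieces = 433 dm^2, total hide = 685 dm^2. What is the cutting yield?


Yield = usable / total x 100
Yield = 433 / 685 x 100 = 63.2%


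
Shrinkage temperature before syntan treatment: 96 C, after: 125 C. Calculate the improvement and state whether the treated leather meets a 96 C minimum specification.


Improvement = 29 C
Meets 96 C spec: Yes


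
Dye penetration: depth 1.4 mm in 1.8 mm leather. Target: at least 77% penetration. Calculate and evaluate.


Penetration = 1.4 / 1.8 x 100 = 77.8%
Target: 77%
Meets target: Yes


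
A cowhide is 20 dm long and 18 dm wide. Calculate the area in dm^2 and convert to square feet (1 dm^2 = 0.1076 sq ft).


360 dm^2
38.74 sq ft

Area = 20 x 18 = 360 dm^2
Conversion: 360 x 0.1076 = 38.74 sq ft


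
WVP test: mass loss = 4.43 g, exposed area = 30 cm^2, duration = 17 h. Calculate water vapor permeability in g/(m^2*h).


WVP = mass_loss / (area x time) x 10000
WVP = 4.43 / (30 x 17) x 10000
WVP = 4.43 / 510 x 10000 = 86.86 g/(m^2*h)


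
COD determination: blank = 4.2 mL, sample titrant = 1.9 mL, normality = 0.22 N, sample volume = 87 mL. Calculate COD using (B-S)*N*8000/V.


46.5 mg/L

COD = (4.2 - 1.9) x 0.22 x 8000 / 87
COD = 2.3 x 0.22 x 8000 / 87
COD = 46.5 mg/L


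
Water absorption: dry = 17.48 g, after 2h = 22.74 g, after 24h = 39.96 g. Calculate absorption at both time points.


2h absorption = 30.1%
24h absorption = 128.6%

WA (2h) = (22.74 - 17.48) / 17.48 x 100 = 30.1%
WA (24h) = (39.96 - 17.48) / 17.48 x 100 = 128.6%


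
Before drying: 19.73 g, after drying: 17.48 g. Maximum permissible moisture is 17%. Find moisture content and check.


MC = (19.73 - 17.48) / 19.73 x 100 = 11.4%
Maximum: 17%
Acceptable: Yes


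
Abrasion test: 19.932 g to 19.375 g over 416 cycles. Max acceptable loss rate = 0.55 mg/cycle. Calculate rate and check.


Rate = 1.339 mg/cycle
Passes: No

Loss = 19.932 - 19.375 = 0.557 g
Rate = 0.557 g / 416 cycles x 1000 = 1.339 mg/cycle
Max = 0.55 mg/cycle
Passes: No


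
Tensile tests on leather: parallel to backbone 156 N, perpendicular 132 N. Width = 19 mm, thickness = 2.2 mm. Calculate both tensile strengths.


Area = 19 x 2.2 = 41.8 mm^2
TS (parallel) = 156 / 41.8 = 3.73 N/mm^2
TS (perpendicular) = 132 / 41.8 = 3.16 N/mm^2


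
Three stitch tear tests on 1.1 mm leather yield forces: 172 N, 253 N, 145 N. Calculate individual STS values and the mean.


STS1 = 172 / 1.1 = 156.4 N/mm
STS2 = 253 / 1.1 = 230.0 N/mm
STS3 = 145 / 1.1 = 131.8 N/mm
Mean = (156.4 + 230.0 + 131.8) / 3 = 172.7 N/mm


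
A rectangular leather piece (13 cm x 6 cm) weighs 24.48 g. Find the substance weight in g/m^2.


3138.5 g/m^2

Area = 13 x 6 = 78 cm^2
SW = 24.48 / 78 x 10000 = 3138.5 g/m^2


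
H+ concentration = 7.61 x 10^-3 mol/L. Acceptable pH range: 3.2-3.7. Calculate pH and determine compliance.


pH = 2.12
Compliant: No


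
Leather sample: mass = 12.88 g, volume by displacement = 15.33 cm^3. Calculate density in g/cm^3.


0.840 g/cm^3

Density = mass / volume
Density = 12.88 / 15.33 = 0.840 g/cm^3


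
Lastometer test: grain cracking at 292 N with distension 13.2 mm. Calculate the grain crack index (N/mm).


Grain crack index = force / distension
Index = 292 / 13.2 = 22.1 N/mm


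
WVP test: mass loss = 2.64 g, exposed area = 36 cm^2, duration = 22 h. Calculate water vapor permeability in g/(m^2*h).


WVP = mass_loss / (area x time) x 10000
WVP = 2.64 / (36 x 22) x 10000
WVP = 2.64 / 792 x 10000 = 33.33 g/(m^2*h)


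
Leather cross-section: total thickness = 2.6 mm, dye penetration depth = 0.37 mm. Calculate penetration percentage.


Penetration% = 0.37 / 2.6 x 100
Penetration = 14.2%


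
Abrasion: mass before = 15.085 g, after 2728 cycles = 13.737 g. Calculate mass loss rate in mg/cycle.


0.494 mg/cycle

Mass loss = 15.085 - 13.737 = 1.348 g
Rate = 1.348 / 2728 x 1000 = 0.494 mg/cycle


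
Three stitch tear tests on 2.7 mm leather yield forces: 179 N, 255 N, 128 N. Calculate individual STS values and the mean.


STS1 = 179 / 2.7 = 66.3 N/mm
STS2 = 255 / 2.7 = 94.4 N/mm
STS3 = 128 / 2.7 = 47.4 N/mm
Mean = (66.3 + 94.4 + 47.4) / 3 = 69.4 N/mm


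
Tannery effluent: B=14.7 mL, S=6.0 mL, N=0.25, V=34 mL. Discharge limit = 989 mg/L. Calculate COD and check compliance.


COD = 511.8 mg/L
Compliant: Yes


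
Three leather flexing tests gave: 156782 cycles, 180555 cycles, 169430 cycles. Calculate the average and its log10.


Average = 168922 cycles
log10 = 5.23

Average = (156782 + 180555 + 169430) / 3 = 168922 cycles
log10(168922) = 5.23


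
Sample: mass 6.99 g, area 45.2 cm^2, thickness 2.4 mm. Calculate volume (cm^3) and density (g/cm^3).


Thickness in cm = 2.4 / 10 = 0.24 cm
Volume = 45.2 x 0.24 = 10.848 cm^3
Density = 6.99 / 10.848 = 0.644 g/cm^3


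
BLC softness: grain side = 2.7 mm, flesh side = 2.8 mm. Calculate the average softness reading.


2.75 mm

Average = (2.7 + 2.8) / 2
Average = 2.75 mm


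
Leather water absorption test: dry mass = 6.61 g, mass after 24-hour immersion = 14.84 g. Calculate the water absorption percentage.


124.5%


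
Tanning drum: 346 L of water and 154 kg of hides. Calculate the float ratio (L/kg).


2.2

Float ratio = water / hide weight
Ratio = 346 / 154 = 2.2


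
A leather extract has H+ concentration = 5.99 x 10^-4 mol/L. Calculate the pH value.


pH = -log10[H+]
pH = -log10(5.99 x 10^-4) = 3.22


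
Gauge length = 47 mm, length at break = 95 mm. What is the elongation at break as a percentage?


102.1%


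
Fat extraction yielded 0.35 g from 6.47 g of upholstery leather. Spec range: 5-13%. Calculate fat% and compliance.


Fat% = 0.35 / 6.47 x 100 = 5.4%
Spec range: 5-13%
Compliant: Yes


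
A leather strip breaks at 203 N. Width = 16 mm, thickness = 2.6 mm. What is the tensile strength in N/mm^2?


Cross-sectional area = 16 x 2.6 = 41.6 mm^2
Tensile strength = 203 / 41.6 = 4.88 N/mm^2


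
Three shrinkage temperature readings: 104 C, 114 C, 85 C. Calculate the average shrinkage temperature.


101.0 C


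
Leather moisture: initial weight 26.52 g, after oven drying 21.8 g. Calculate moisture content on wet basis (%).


Moisture = 26.52 - 21.8 = 4.72 g
MC = 4.72 / 26.52 x 100 = 17.8%


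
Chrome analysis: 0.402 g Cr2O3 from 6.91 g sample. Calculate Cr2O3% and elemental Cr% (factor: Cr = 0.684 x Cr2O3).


Cr2O3 = 5.82%
Cr = 3.98%

Cr2O3% = 0.402 / 6.91 x 100 = 5.82%
Cr% = 5.82 x 0.684 = 3.98%


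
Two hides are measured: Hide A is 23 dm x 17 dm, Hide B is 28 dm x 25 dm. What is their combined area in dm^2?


Hide A area = 23 x 17 = 391 dm^2
Hide B area = 28 x 25 = 700 dm^2
Total = 391 + 700 = 1091 dm^2


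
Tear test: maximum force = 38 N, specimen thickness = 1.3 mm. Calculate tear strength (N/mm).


29.2 N/mm

Tear strength = force / thickness
Tear = 38 / 1.3 = 29.2 N/mm


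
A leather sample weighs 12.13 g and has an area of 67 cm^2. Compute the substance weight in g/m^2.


Substance weight = mass / area x 10000
SW = 12.13 / 67 x 10000
SW = 1810.4 g/m^2


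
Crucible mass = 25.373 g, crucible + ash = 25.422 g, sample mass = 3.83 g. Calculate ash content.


Ash mass = 25.422 - 25.373 = 0.049 g
Ash% = 0.049 / 3.83 x 100 = 1.28%


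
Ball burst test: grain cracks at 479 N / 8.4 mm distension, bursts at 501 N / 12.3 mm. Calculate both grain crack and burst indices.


Crack index = 57.0 N/mm
Burst index = 40.7 N/mm

Crack index = 479 / 8.4 = 57.0 N/mm
Burst index = 501 / 12.3 = 40.7 N/mm
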